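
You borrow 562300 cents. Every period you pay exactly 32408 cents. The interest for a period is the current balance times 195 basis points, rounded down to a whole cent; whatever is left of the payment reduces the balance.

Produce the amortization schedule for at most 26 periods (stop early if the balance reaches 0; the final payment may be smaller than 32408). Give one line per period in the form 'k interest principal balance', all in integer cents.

1. interest=⌊562300·195/10000⌋=10964; principal=32408-10964=21444; balance=562300-21444=540856
2. interest=⌊540856·195/10000⌋=10546; principal=32408-10546=21862; balance=540856-21862=518994
3. interest=⌊518994·195/10000⌋=10120; principal=32408-10120=22288; balance=518994-22288=496706
4. interest=⌊496706·195/10000⌋=9685; principal=32408-9685=22723; balance=496706-22723=473983
5. interest=⌊473983·195/10000⌋=9242; principal=32408-9242=23166; balance=473983-23166=450817
6. interest=⌊450817·195/10000⌋=8790; principal=32408-8790=23618; balance=450817-23618=427199
7. interest=⌊427199·195/10000⌋=8330; principal=32408-8330=24078; balance=427199-24078=403121
8. interest=⌊403121·195/10000⌋=7860; principal=32408-7860=24548; balance=403121-24548=378573
9. interest=⌊378573·195/10000⌋=7382; principal=32408-7382=25026; balance=378573-25026=353547
10. interest=⌊353547·195/10000⌋=6894; principal=32408-6894=25514; balance=353547-25514=328033
11. interest=⌊328033·195/10000⌋=6396; principal=32408-6396=26012; balance=328033-26012=302021
12. interest=⌊302021·195/10000⌋=5889; principal=32408-5889=26519; balance=302021-26519=275502
13. interest=⌊275502·195/10000⌋=5372; principal=32408-5372=27036; balance=275502-27036=248466
14. interest=⌊248466·195/10000⌋=4845; principal=32408-4845=27563; balance=248466-27563=220903
15. interest=⌊220903·195/10000⌋=4307; principal=32408-4307=28101; balance=220903-28101=192802
16. interest=⌊192802·195/10000⌋=3759; principal=32408-3759=28649; balance=192802-28649=164153
17. interest=⌊164153·195/10000⌋=3200; principal=32408-3200=29208; balance=164153-29208=134945
18. interest=⌊134945·195/10000⌋=2631; principal=32408-2631=29777; balance=134945-29777=105168
19. interest=⌊105168·195/10000⌋=2050; principal=32408-2050=30358; balance=105168-30358=74810
20. interest=⌊74810·195/10000⌋=1458; principal=32408-1458=30950; balance=74810-30950=43860
21. interest=⌊43860·195/10000⌋=855; principal=32408-855=31553; balance=43860-31553=12307
22. interest=⌊12307·195/10000⌋=239; principal=min(32408-239,12307)=12307; balance=12307-12307=0

1 10964 21444 540856
2 10546 21862 518994
3 10120 22288 496706
4 9685 22723 473983
5 9242 23166 450817
6 8790 23618 427199
7 8330 24078 403121
8 7860 24548 378573
9 7382 25026 353547
10 6894 25514 328033
11 6396 26012 302021
12 5889 26519 275502
13 5372 27036 248466
14 4845 27563 220903
15 4307 28101 192802
16 3759 28649 164153
17 3200 29208 134945
18 2631 29777 105168
19 2050 30358 74810
20 1458 30950 43860
21 855 31553 12307
22 239 12307 0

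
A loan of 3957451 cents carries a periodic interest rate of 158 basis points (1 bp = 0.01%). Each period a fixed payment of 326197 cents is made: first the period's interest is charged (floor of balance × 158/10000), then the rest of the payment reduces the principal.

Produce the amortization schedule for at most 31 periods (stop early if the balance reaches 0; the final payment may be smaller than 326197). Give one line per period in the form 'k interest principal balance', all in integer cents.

1 62527 263670 3693781
2 58361 267836 3425945
3 54129 272068 3153877
4 49831 276366 2877511
5 45464 280733 2596778
6 41029 285168 2311610
7 36523 289674 2021936
8 31946 294251 1727685
9 27297 298900 1428785
10 22574 303623 1125162
11 17777 308420 816742
12 12904 313293 503449
13 7954 318243 185206
14 2926 185206 0

1. interest=⌊3957451·158/10000⌋=62527; principal=326197-62527=263670; balance=3957451-263670=3693781
2. interest=⌊3693781·158/10000⌋=58361; principal=326197-58361=267836; balance=3693781-267836=3425945
3. interest=⌊3425945·158/10000⌋=54129; principal=326197-54129=272068; balance=3425945-272068=3153877
4. interest=⌊3153877·158/10000⌋=49831; principal=326197-49831=276366; balance=3153877-276366=2877511
5. interest=⌊2877511·158/10000⌋=45464; principal=326197-45464=280733; balance=2877511-280733=2596778
6. interest=⌊2596778·158/10000⌋=41029; principal=326197-41029=285168; balance=2596778-285168=2311610
7. interest=⌊2311610·158/10000⌋=36523; principal=326197-36523=289674; balance=2311610-289674=2021936
8. interest=⌊2021936·158/10000⌋=31946; principal=326197-31946=294251; balance=2021936-294251=1727685
9. interest=⌊1727685·158/10000⌋=27297; principal=326197-27297=298900; balance=1727685-298900=1428785
10. interest=⌊1428785·158/10000⌋=22574; principal=326197-22574=303623; balance=1428785-303623=1125162
11. interest=⌊1125162·158/10000⌋=17777; principal=326197-17777=308420; balance=1125162-308420=816742
12. interest=⌊816742·158/10000⌋=12904; principal=326197-12904=313293; balance=816742-313293=503449
13. interest=⌊503449·158/10000⌋=7954; principal=326197-7954=318243; balance=503449-318243=185206
14. interest=⌊185206·158/10000⌋=2926; principal=min(326197-2926,185206)=185206; balance=185206-185206=0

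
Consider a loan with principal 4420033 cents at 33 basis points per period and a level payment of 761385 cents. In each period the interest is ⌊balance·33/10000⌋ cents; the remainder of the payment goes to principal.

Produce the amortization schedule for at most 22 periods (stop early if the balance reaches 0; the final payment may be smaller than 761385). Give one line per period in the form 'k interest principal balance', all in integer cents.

1. interest=⌊4420033·33/10000⌋=14586; principal=761385-14586=746799; balance=4420033-746799=3673234
2. interest=⌊3673234·33/10000⌋=12121; principal=761385-12121=749264; balance=3673234-749264=2923970
3. interest=⌊2923970·33/10000⌋=9649; principal=761385-9649=751736; balance=2923970-751736=2172234
4. interest=⌊2172234·33/10000⌋=7168; principal=761385-7168=754217; balance=2172234-754217=1418017
5. interest=⌊1418017·33/10000⌋=4679; principal=761385-4679=756706; balance=1418017-756706=661311
6. interest=⌊661311·33/10000⌋=2182; principal=min(761385-2182,661311)=661311; balance=661311-661311=0

1 14586 746799 3673234
2 12121 749264 2923970
3 9649 751736 2172234
4 7168 754217 1418017
5 4679 756706 661311
6 2182 661311 0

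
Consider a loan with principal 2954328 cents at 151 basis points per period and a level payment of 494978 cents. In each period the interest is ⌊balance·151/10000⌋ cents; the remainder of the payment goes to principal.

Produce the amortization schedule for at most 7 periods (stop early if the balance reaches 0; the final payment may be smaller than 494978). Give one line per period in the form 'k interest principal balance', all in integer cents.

1. interest=⌊2954328·151/10000⌋=44610; principal=494978-44610=450368; balance=2954328-450368=2503960
2. interest=⌊2503960·151/10000⌋=37809; principal=494978-37809=457169; balance=2503960-457169=2046791
3. interest=⌊2046791·151/10000⌋=30906; principal=494978-30906=464072; balance=2046791-464072=1582719
4. interest=⌊1582719·151/10000⌋=23899; principal=494978-23899=471079; balance=1582719-471079=1111640
5. interest=⌊1111640·151/10000⌋=16785; principal=494978-16785=478193; balance=1111640-478193=633447
6. interest=⌊633447·151/10000⌋=9565; principal=494978-9565=485413; balance=633447-485413=148034
7. interest=⌊148034·151/10000⌋=2235; principal=min(494978-2235,148034)=148034; balance=148034-148034=0

1 44610 450368 2503960
2 37809 457169 2046791
3 30906 464072 1582719
4 23899 471079 1111640
5 16785 478193 633447
6 9565 485413 148034
7 2235 148034 0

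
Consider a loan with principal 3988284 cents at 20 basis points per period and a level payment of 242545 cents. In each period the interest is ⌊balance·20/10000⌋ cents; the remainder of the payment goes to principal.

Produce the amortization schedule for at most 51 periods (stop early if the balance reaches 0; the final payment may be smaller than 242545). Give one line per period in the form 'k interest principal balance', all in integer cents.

1. interest=⌊3988284·20/10000⌋=7976; principal=242545-7976=234569; balance=3988284-234569=3753715
2. interest=⌊3753715·20/10000⌋=7507; principal=242545-7507=235038; balance=3753715-235038=3518677
3. interest=⌊3518677·20/10000⌋=7037; principal=242545-7037=235508; balance=3518677-235508=3283169
4. interest=⌊3283169·20/10000⌋=6566; principal=242545-6566=235979; balance=3283169-235979=3047190
5. interest=⌊3047190·20/10000⌋=6094; principal=242545-6094=236451; balance=3047190-236451=2810739
6. interest=⌊2810739·20/10000⌋=5621; principal=242545-5621=236924; balance=2810739-236924=2573815
7. interest=⌊2573815·20/10000⌋=5147; principal=242545-5147=237398; balance=2573815-237398=2336417
8. interest=⌊2336417·20/10000⌋=4672; principal=242545-4672=237873; balance=2336417-237873=2098544
9. interest=⌊2098544·20/10000⌋=4197; principal=242545-4197=238348; balance=2098544-238348=1860196
10. interest=⌊1860196·20/10000⌋=3720; principal=242545-3720=238825; balance=1860196-238825=1621371
11. interest=⌊1621371·20/10000⌋=3242; principal=242545-3242=239303; balance=1621371-239303=1382068
12. interest=⌊1382068·20/10000⌋=2764; principal=242545-2764=239781; balance=1382068-239781=1142287
13. interest=⌊1142287·20/10000⌋=2284; principal=242545-2284=240261; balance=1142287-240261=902026
14. interest=⌊902026·20/10000⌋=1804; principal=242545-1804=240741; balance=902026-240741=661285
15. interest=⌊661285·20/10000⌋=1322; principal=242545-1322=241223; balance=661285-241223=420062
16. interest=⌊420062·20/10000⌋=840; principal=242545-840=241705; balance=420062-241705=178357
17. interest=⌊178357·20/10000⌋=356; principal=min(242545-356,178357)=178357; balance=178357-178357=0

1 7976 234569 3753715
2 7507 235038 3518677
3 7037 235508 3283169
4 6566 235979 3047190
5 6094 236451 2810739
6 5621 236924 2573815
7 5147 237398 2336417
8 4672 237873 2098544
9 4197 238348 1860196
10 3720 238825 1621371
11 3242 239303 1382068
12 2764 239781 1142287
13 2284 240261 902026
14 1804 240741 661285
15 1322 241223 420062
16 840 241705 178357
17 356 178357 0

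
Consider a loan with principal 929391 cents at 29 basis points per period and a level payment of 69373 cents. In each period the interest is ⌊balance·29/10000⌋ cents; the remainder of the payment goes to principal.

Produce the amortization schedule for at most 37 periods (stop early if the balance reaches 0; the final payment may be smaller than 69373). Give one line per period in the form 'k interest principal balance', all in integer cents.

1. interest=⌊929391·29/10000⌋=2695; principal=69373-2695=66678; balance=929391-66678=862713
2. interest=⌊862713·29/10000⌋=2501; principal=69373-2501=66872; balance=862713-66872=795841
3. interest=⌊795841·29/10000⌋=2307; principal=69373-2307=67066; balance=795841-67066=728775
4. interest=⌊728775·29/10000⌋=2113; principal=69373-2113=67260; balance=728775-67260=661515
5. interest=⌊661515·29/10000⌋=1918; principal=69373-1918=67455; balance=661515-67455=594060
6. interest=⌊594060·29/10000⌋=1722; principal=69373-1722=67651; balance=594060-67651=526409
7. interest=⌊526409·29/10000⌋=1526; principal=69373-1526=67847; balance=526409-67847=458562
8. interest=⌊458562·29/10000⌋=1329; principal=69373-1329=68044; balance=458562-68044=390518
9. interest=⌊390518·29/10000⌋=1132; principal=69373-1132=68241; balance=390518-68241=322277
10. interest=⌊322277·29/10000⌋=934; principal=69373-934=68439; balance=322277-68439=253838
11. interest=⌊253838·29/10000⌋=736; principal=69373-736=68637; balance=253838-68637=185201
12. interest=⌊185201·29/10000⌋=537; principal=69373-537=68836; balance=185201-68836=116365
13. interest=⌊116365·29/10000⌋=337; principal=69373-337=69036; balance=116365-69036=47329
14. interest=⌊47329·29/10000⌋=137; principal=min(69373-137,47329)=47329; balance=47329-47329=0

1 2695 66678 862713
2 2501 66872 795841
3 2307 67066 728775
4 2113 67260 661515
5 1918 67455 594060
6 1722 67651 526409
7 1526 67847 458562
8 1329 68044 390518
9 1132 68241 322277
10 934 68439 253838
11 736 68637 185201
12 537 68836 116365
13 337 69036 47329
14 137 47329 0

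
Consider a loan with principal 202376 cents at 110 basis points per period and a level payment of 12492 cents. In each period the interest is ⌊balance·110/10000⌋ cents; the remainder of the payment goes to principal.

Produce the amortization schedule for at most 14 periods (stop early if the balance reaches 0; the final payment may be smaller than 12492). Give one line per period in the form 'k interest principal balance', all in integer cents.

1 2226 10266 192110
2 2113 10379 181731
3 1999 10493 171238
4 1883 10609 160629
5 1766 10726 149903
6 1648 10844 139059
7 1529 10963 128096
8 1409 11083 117013
9 1287 11205 105808
10 1163 11329 94479
11 1039 11453 83026
12 913 11579 71447
13 785 11707 59740
14 657 11835 47905

1. interest=⌊202376·110/10000⌋=2226; principal=12492-2226=10266; balance=202376-10266=192110
2. interest=⌊192110·110/10000⌋=2113; principal=12492-2113=10379; balance=192110-10379=181731
3. interest=⌊181731·110/10000⌋=1999; principal=12492-1999=10493; balance=181731-10493=171238
4. interest=⌊171238·110/10000⌋=1883; principal=12492-1883=10609; balance=171238-10609=160629
5. interest=⌊160629·110/10000⌋=1766; principal=12492-1766=10726; balance=160629-10726=149903
6. interest=⌊149903·110/10000⌋=1648; principal=12492-1648=10844; balance=149903-10844=139059
7. interest=⌊139059·110/10000⌋=1529; principal=12492-1529=10963; balance=139059-10963=128096
8. interest=⌊128096·110/10000⌋=1409; principal=12492-1409=11083; balance=128096-11083=117013
9. interest=⌊117013·110/10000⌋=1287; principal=12492-1287=11205; balance=117013-11205=105808
10. interest=⌊105808·110/10000⌋=1163; principal=12492-1163=11329; balance=105808-11329=94479
11. interest=⌊94479·110/10000⌋=1039; principal=12492-1039=11453; balance=94479-11453=83026
12. interest=⌊83026·110/10000⌋=913; principal=12492-913=11579; balance=83026-11579=71447
13. interest=⌊71447·110/10000⌋=785; principal=12492-785=11707; balance=71447-11707=59740
14. interest=⌊59740·110/10000⌋=657; principal=12492-657=11835; balance=59740-11835=47905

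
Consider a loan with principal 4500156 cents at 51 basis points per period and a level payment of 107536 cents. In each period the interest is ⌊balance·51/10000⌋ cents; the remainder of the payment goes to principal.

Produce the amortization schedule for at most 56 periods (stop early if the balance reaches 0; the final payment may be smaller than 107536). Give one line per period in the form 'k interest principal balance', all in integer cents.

1. interest=⌊4500156·51/10000⌋=22950; principal=107536-22950=84586; balance=4500156-84586=4415570
2. interest=⌊4415570·51/10000⌋=22519; principal=107536-22519=85017; balance=4415570-85017=4330553
3. interest=⌊4330553·51/10000⌋=22085; principal=107536-22085=85451; balance=4330553-85451=4245102
4. interest=⌊4245102·51/10000⌋=21650; principal=107536-21650=85886; balance=4245102-85886=4159216
5. interest=⌊4159216·51/10000⌋=21212; principal=107536-21212=86324; balance=4159216-86324=4072892
6. interest=⌊4072892·51/10000⌋=20771; principal=107536-20771=86765; balance=4072892-86765=3986127
7. interest=⌊3986127·51/10000⌋=20329; principal=107536-20329=87207; balance=3986127-87207=3898920
8. interest=⌊3898920·51/10000⌋=19884; principal=107536-19884=87652; balance=3898920-87652=3811268
9. interest=⌊3811268·51/10000⌋=19437; principal=107536-19437=88099; balance=3811268-88099=3723169
10. interest=⌊3723169·51/10000⌋=18988; principal=107536-18988=88548; balance=3723169-88548=3634621
11. interest=⌊3634621·51/10000⌋=18536; principal=107536-18536=89000; balance=3634621-89000=3545621
12. interest=⌊3545621·51/10000⌋=18082; principal=107536-18082=89454; balance=3545621-89454=3456167
13. interest=⌊3456167·51/10000⌋=17626; principal=107536-17626=89910; balance=3456167-89910=3366257
14. interest=⌊3366257·51/10000⌋=17167; principal=107536-17167=90369; balance=3366257-90369=3275888
15. interest=⌊3275888·51/10000⌋=16707; principal=107536-16707=90829; balance=3275888-90829=3185059
16. interest=⌊3185059·51/10000⌋=16243; principal=107536-16243=91293; balance=3185059-91293=3093766
17. interest=⌊3093766·51/10000⌋=15778; principal=107536-15778=91758; balance=3093766-91758=3002008
18. interest=⌊3002008·51/10000⌋=15310; principal=107536-15310=92226; balance=3002008-92226=2909782
19. interest=⌊2909782·51/10000⌋=14839; principal=107536-14839=92697; balance=2909782-92697=2817085
20. interest=⌊2817085·51/10000⌋=14367; principal=107536-14367=93169; balance=2817085-93169=2723916
21. interest=⌊2723916·51/10000⌋=13891; principal=107536-13891=93645; balance=2723916-93645=2630271
22. interest=⌊2630271·51/10000⌋=13414; principal=107536-13414=94122; balance=2630271-94122=2536149
23. interest=⌊2536149·51/10000⌋=12934; principal=107536-12934=94602; balance=2536149-94602=2441547
24. interest=⌊2441547·51/10000⌋=12451; principal=107536-12451=95085; balance=2441547-95085=2346462
25. interest=⌊2346462·51/10000⌋=11966; principal=107536-11966=95570; balance=2346462-95570=2250892
26. interest=⌊2250892·51/10000⌋=11479; principal=107536-11479=96057; balance=2250892-96057=2154835
27. interest=⌊2154835·51/10000⌋=10989; principal=107536-10989=96547; balance=2154835-96547=2058288
28. interest=⌊2058288·51/10000⌋=10497; principal=107536-10497=97039; balance=2058288-97039=1961249
29. interest=⌊1961249·51/10000⌋=10002; principal=107536-10002=97534; balance=1961249-97534=1863715
30. interest=⌊1863715·51/10000⌋=9504; principal=107536-9504=98032; balance=1863715-98032=1765683
31. interest=⌊1765683·51/10000⌋=9004; principal=107536-9004=98532; balance=1765683-98532=1667151
32. interest=⌊1667151·51/10000⌋=8502; principal=107536-8502=99034; balance=1667151-99034=1568117
33. interest=⌊1568117·51/10000⌋=7997; principal=107536-7997=99539; balance=1568117-99539=1468578
34. interest=⌊1468578·51/10000⌋=7489; principal=107536-7489=100047; balance=1468578-100047=1368531
35. interest=⌊1368531·51/10000⌋=6979; principal=107536-6979=100557; balance=1368531-100557=1267974
36. interest=⌊1267974·51/10000⌋=6466; principal=107536-6466=101070; balance=1267974-101070=1166904
37. interest=⌊1166904·51/10000⌋=5951; principal=107536-5951=101585; balance=1166904-101585=1065319
38. interest=⌊1065319·51/10000⌋=5433; principal=107536-5433=102103; balance=1065319-102103=963216
39. interest=⌊963216·51/10000⌋=4912; principal=107536-4912=102624; balance=963216-102624=860592
40. interest=⌊860592·51/10000⌋=4389; principal=107536-4389=103147; balance=860592-103147=757445
41. interest=⌊757445·51/10000⌋=3862; principal=107536-3862=103674; balance=757445-103674=653771
42. interest=⌊653771·51/10000⌋=3334; principal=107536-3334=104202; balance=653771-104202=549569
43. interest=⌊549569·51/10000⌋=2802; principal=107536-2802=104734; balance=549569-104734=444835
44. interest=⌊444835·51/10000⌋=2268; principal=107536-2268=105268; balance=444835-105268=339567
45. interest=⌊339567·51/10000⌋=1731; principal=107536-1731=105805; balance=339567-105805=233762
46. interest=⌊233762·51/10000⌋=1192; principal=107536-1192=106344; balance=233762-106344=127418
47. interest=⌊127418·51/10000⌋=649; principal=107536-649=106887; balance=127418-106887=20531
48. interest=⌊20531·51/10000⌋=104; principal=min(107536-104,20531)=20531; balance=20531-20531=0

1 22950 84586 4415570
2 22519 85017 4330553
3 22085 85451 4245102
4 21650 85886 4159216
5 21212 86324 4072892
6 20771 86765 3986127
7 20329 87207 3898920
8 19884 87652 3811268
9 19437 88099 3723169
10 18988 88548 3634621
11 18536 89000 3545621
12 18082 89454 3456167
13 17626 89910 3366257
14 17167 90369 3275888
15 16707 90829 3185059
16 16243 91293 3093766
17 15778 91758 3002008
18 15310 92226 2909782
19 14839 92697 2817085
20 14367 93169 2723916
21 13891 93645 2630271
22 13414 94122 2536149
23 12934 94602 2441547
24 12451 95085 2346462
25 11966 95570 2250892
26 11479 96057 2154835
27 10989 96547 2058288
28 10497 97039 1961249
29 10002 97534 1863715
30 9504 98032 1765683
31 9004 98532 1667151
32 8502 99034 1568117
33 7997 99539 1468578
34 7489 100047 1368531
35 6979 100557 1267974
36 6466 101070 1166904
37 5951 101585 1065319
38 5433 102103 963216
39 4912 102624 860592
40 4389 103147 757445
41 3862 103674 653771
42 3334 104202 549569
43 2802 104734 444835
44 2268 105268 339567
45 1731 105805 233762
46 1192 106344 127418
47 649 106887 20531
48 104 20531 0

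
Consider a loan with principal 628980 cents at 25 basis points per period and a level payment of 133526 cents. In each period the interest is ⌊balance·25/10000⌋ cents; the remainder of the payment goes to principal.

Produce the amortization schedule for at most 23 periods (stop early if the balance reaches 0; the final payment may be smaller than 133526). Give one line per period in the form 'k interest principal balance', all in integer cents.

1 1572 131954 497026
2 1242 132284 364742
3 911 132615 232127
4 580 132946 99181
5 247 99181 0

1. interest=⌊628980·25/10000⌋=1572; principal=133526-1572=131954; balance=628980-131954=497026
2. interest=⌊497026·25/10000⌋=1242; principal=133526-1242=132284; balance=497026-132284=364742
3. interest=⌊364742·25/10000⌋=911; principal=133526-911=132615; balance=364742-132615=232127
4. interest=⌊232127·25/10000⌋=580; principal=133526-580=132946; balance=232127-132946=99181
5. interest=⌊99181·25/10000⌋=247; principal=min(133526-247,99181)=99181; balance=99181-99181=0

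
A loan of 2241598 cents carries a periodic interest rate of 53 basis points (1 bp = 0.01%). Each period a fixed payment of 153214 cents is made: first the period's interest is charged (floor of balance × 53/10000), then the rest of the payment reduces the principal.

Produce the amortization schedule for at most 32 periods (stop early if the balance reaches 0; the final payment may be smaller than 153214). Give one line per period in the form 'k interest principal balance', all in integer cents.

1 11880 141334 2100264
2 11131 142083 1958181
3 10378 142836 1815345
4 9621 143593 1671752
5 8860 144354 1527398
6 8095 145119 1382279
7 7326 145888 1236391
8 6552 146662 1089729
9 5775 147439 942290
10 4994 148220 794070
11 4208 149006 645064
12 3418 149796 495268
13 2624 150590 344678
14 1826 151388 193290
15 1024 152190 41100
16 217 41100 0

1. interest=⌊2241598·53/10000⌋=11880; principal=153214-11880=141334; balance=2241598-141334=2100264
2. interest=⌊2100264·53/10000⌋=11131; principal=153214-11131=142083; balance=2100264-142083=1958181
3. interest=⌊1958181·53/10000⌋=10378; principal=153214-10378=142836; balance=1958181-142836=1815345
4. interest=⌊1815345·53/10000⌋=9621; principal=153214-9621=143593; balance=1815345-143593=1671752
5. interest=⌊1671752·53/10000⌋=8860; principal=153214-8860=144354; balance=1671752-144354=1527398
6. interest=⌊1527398·53/10000⌋=8095; principal=153214-8095=145119; balance=1527398-145119=1382279
7. interest=⌊1382279·53/10000⌋=7326; principal=153214-7326=145888; balance=1382279-145888=1236391
8. interest=⌊1236391·53/10000⌋=6552; principal=153214-6552=146662; balance=1236391-146662=1089729
9. interest=⌊1089729·53/10000⌋=5775; principal=153214-5775=147439; balance=1089729-147439=942290
10. interest=⌊942290·53/10000⌋=4994; principal=153214-4994=148220; balance=942290-148220=794070
11. interest=⌊794070·53/10000⌋=4208; principal=153214-4208=149006; balance=794070-149006=645064
12. interest=⌊645064·53/10000⌋=3418; principal=153214-3418=149796; balance=645064-149796=495268
13. interest=⌊495268·53/10000⌋=2624; principal=153214-2624=150590; balance=495268-150590=344678
14. interest=⌊344678·53/10000⌋=1826; principal=153214-1826=151388; balance=344678-151388=193290
15. interest=⌊193290·53/10000⌋=1024; principal=153214-1024=152190; balance=193290-152190=41100
16. interest=⌊41100·53/10000⌋=217; principal=min(153214-217,41100)=41100; balance=41100-41100=0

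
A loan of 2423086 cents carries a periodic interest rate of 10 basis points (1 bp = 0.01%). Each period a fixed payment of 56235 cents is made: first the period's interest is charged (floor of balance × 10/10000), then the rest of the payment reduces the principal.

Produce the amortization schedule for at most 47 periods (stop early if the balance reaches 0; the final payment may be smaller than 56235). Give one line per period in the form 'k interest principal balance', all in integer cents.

1 2423 53812 2369274
2 2369 53866 2315408
3 2315 53920 2261488
4 2261 53974 2207514
5 2207 54028 2153486
6 2153 54082 2099404
7 2099 54136 2045268
8 2045 54190 1991078
9 1991 54244 1936834
10 1936 54299 1882535
11 1882 54353 1828182
12 1828 54407 1773775
13 1773 54462 1719313
14 1719 54516 1664797
15 1664 54571 1610226
16 1610 54625 1555601
17 1555 54680 1500921
18 1500 54735 1446186
19 1446 54789 1391397
20 1391 54844 1336553
21 1336 54899 1281654
22 1281 54954 1226700
23 1226 55009 1171691
24 1171 55064 1116627
25 1116 55119 1061508
26 1061 55174 1006334
27 1006 55229 951105
28 951 55284 895821
29 895 55340 840481
30 840 55395 785086
31 785 55450 729636
32 729 55506 674130
33 674 55561 618569
34 618 55617 562952
35 562 55673 507279
36 507 55728 451551
37 451 55784 395767
38 395 55840 339927
39 339 55896 284031
40 284 55951 228080
41 228 56007 172073
42 172 56063 116010
43 116 56119 59891
44 59 56176 3715
45 3 3715 0

1. interest=⌊2423086·10/10000⌋=2423; principal=56235-2423=53812; balance=2423086-53812=2369274
2. interest=⌊2369274·10/10000⌋=2369; principal=56235-2369=53866; balance=2369274-53866=2315408
3. interest=⌊2315408·10/10000⌋=2315; principal=56235-2315=53920; balance=2315408-53920=2261488
4. interest=⌊2261488·10/10000⌋=2261; principal=56235-2261=53974; balance=2261488-53974=2207514
5. interest=⌊2207514·10/10000⌋=2207; principal=56235-2207=54028; balance=2207514-54028=2153486
6. interest=⌊2153486·10/10000⌋=2153; principal=56235-2153=54082; balance=2153486-54082=2099404
7. interest=⌊2099404·10/10000⌋=2099; principal=56235-2099=54136; balance=2099404-54136=2045268
8. interest=⌊2045268·10/10000⌋=2045; principal=56235-2045=54190; balance=2045268-54190=1991078
9. interest=⌊1991078·10/10000⌋=1991; principal=56235-1991=54244; balance=1991078-54244=1936834
10. interest=⌊1936834·10/10000⌋=1936; principal=56235-1936=54299; balance=1936834-54299=1882535
11. interest=⌊1882535·10/10000⌋=1882; principal=56235-1882=54353; balance=1882535-54353=1828182
12. interest=⌊1828182·10/10000⌋=1828; principal=56235-1828=54407; balance=1828182-54407=1773775
13. interest=⌊1773775·10/10000⌋=1773; principal=56235-1773=54462; balance=1773775-54462=1719313
14. interest=⌊1719313·10/10000⌋=1719; principal=56235-1719=54516; balance=1719313-54516=1664797
15. interest=⌊1664797·10/10000⌋=1664; principal=56235-1664=54571; balance=1664797-54571=1610226
16. interest=⌊1610226·10/10000⌋=1610; principal=56235-1610=54625; balance=1610226-54625=1555601
17. interest=⌊1555601·10/10000⌋=1555; principal=56235-1555=54680; balance=1555601-54680=1500921
18. interest=⌊1500921·10/10000⌋=1500; principal=56235-1500=54735; balance=1500921-54735=1446186
19. interest=⌊1446186·10/10000⌋=1446; principal=56235-1446=54789; balance=1446186-54789=1391397
20. interest=⌊1391397·10/10000⌋=1391; principal=56235-1391=54844; balance=1391397-54844=1336553
21. interest=⌊1336553·10/10000⌋=1336; principal=56235-1336=54899; balance=1336553-54899=1281654
22. interest=⌊1281654·10/10000⌋=1281; principal=56235-1281=54954; balance=1281654-54954=1226700
23. interest=⌊1226700·10/10000⌋=1226; principal=56235-1226=55009; balance=1226700-55009=1171691
24. interest=⌊1171691·10/10000⌋=1171; principal=56235-1171=55064; balance=1171691-55064=1116627
25. interest=⌊1116627·10/10000⌋=1116; principal=56235-1116=55119; balance=1116627-55119=1061508
26. interest=⌊1061508·10/10000⌋=1061; principal=56235-1061=55174; balance=1061508-55174=1006334
27. interest=⌊1006334·10/10000⌋=1006; principal=56235-1006=55229; balance=1006334-55229=951105
28. interest=⌊951105·10/10000⌋=951; principal=56235-951=55284; balance=951105-55284=895821
29. interest=⌊895821·10/10000⌋=895; principal=56235-895=55340; balance=895821-55340=840481
30. interest=⌊840481·10/10000⌋=840; principal=56235-840=55395; balance=840481-55395=785086
31. interest=⌊785086·10/10000⌋=785; principal=56235-785=55450; balance=785086-55450=729636
32. interest=⌊729636·10/10000⌋=729; principal=56235-729=55506; balance=729636-55506=674130
33. interest=⌊674130·10/10000⌋=674; principal=56235-674=55561; balance=674130-55561=618569
34. interest=⌊618569·10/10000⌋=618; principal=56235-618=55617; balance=618569-55617=562952
35. interest=⌊562952·10/10000⌋=562; principal=56235-562=55673; balance=562952-55673=507279
36. interest=⌊507279·10/10000⌋=507; principal=56235-507=55728; balance=507279-55728=451551
37. interest=⌊451551·10/10000⌋=451; principal=56235-451=55784; balance=451551-55784=395767
38. interest=⌊395767·10/10000⌋=395; principal=56235-395=55840; balance=395767-55840=339927
39. interest=⌊339927·10/10000⌋=339; principal=56235-339=55896; balance=339927-55896=284031
40. interest=⌊284031·10/10000⌋=284; principal=56235-284=55951; balance=284031-55951=228080
41. interest=⌊228080·10/10000⌋=228; principal=56235-228=56007; balance=228080-56007=172073
42. interest=⌊172073·10/10000⌋=172; principal=56235-172=56063; balance=172073-56063=116010
43. interest=⌊116010·10/10000⌋=116; principal=56235-116=56119; balance=116010-56119=59891
44. interest=⌊59891·10/10000⌋=59; principal=56235-59=56176; balance=59891-56176=3715
45. interest=⌊3715·10/10000⌋=3; principal=min(56235-3,3715)=3715; balance=3715-3715=0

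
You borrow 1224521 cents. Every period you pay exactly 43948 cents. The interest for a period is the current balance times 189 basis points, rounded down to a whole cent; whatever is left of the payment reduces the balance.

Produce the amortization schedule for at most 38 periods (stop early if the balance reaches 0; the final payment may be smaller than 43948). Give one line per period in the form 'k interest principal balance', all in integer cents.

1 23143 20805 1203716
2 22750 21198 1182518
3 22349 21599 1160919
4 21941 22007 1138912
5 21525 22423 1116489
6 21101 22847 1093642
7 20669 23279 1070363
8 20229 23719 1046644
9 19781 24167 1022477
10 19324 24624 997853
11 18859 25089 972764
12 18385 25563 947201
13 17902 26046 921155
14 17409 26539 894616
15 16908 27040 867576
16 16397 27551 840025
17 15876 28072 811953
18 15345 28603 783350
19 14805 29143 754207
20 14254 29694 724513
21 13693 30255 694258
22 13121 30827 663431
23 12538 31410 632021
24 11945 32003 600018
25 11340 32608 567410
26 10724 33224 534186
27 10096 33852 500334
28 9456 34492 465842
29 8804 35144 430698
30 8140 35808 394890
31 7463 36485 358405
32 6773 37175 321230
33 6071 37877 283353
34 5355 38593 244760
35 4625 39323 205437
36 3882 40066 165371
37 3125 40823 124548
38 2353 41595 82953

1. interest=⌊1224521·189/10000⌋=23143; principal=43948-23143=20805; balance=1224521-20805=1203716
2. interest=⌊1203716·189/10000⌋=22750; principal=43948-22750=21198; balance=1203716-21198=1182518
3. interest=⌊1182518·189/10000⌋=22349; principal=43948-22349=21599; balance=1182518-21599=1160919
4. interest=⌊1160919·189/10000⌋=21941; principal=43948-21941=22007; balance=1160919-22007=1138912
5. interest=⌊1138912·189/10000⌋=21525; principal=43948-21525=22423; balance=1138912-22423=1116489
6. interest=⌊1116489·189/10000⌋=21101; principal=43948-21101=22847; balance=1116489-22847=1093642
7. interest=⌊1093642·189/10000⌋=20669; principal=43948-20669=23279; balance=1093642-23279=1070363
8. interest=⌊1070363·189/10000⌋=20229; principal=43948-20229=23719; balance=1070363-23719=1046644
9. interest=⌊1046644·189/10000⌋=19781; principal=43948-19781=24167; balance=1046644-24167=1022477
10. interest=⌊1022477·189/10000⌋=19324; principal=43948-19324=24624; balance=1022477-24624=997853
11. interest=⌊997853·189/10000⌋=18859; principal=43948-18859=25089; balance=997853-25089=972764
12. interest=⌊972764·189/10000⌋=18385; principal=43948-18385=25563; balance=972764-25563=947201
13. interest=⌊947201·189/10000⌋=17902; principal=43948-17902=26046; balance=947201-26046=921155
14. interest=⌊921155·189/10000⌋=17409; principal=43948-17409=26539; balance=921155-26539=894616
15. interest=⌊894616·189/10000⌋=16908; principal=43948-16908=27040; balance=894616-27040=867576
16. interest=⌊867576·189/10000⌋=16397; principal=43948-16397=27551; balance=867576-27551=840025
17. interest=⌊840025·189/10000⌋=15876; principal=43948-15876=28072; balance=840025-28072=811953
18. interest=⌊811953·189/10000⌋=15345; principal=43948-15345=28603; balance=811953-28603=783350
19. interest=⌊783350·189/10000⌋=14805; principal=43948-14805=29143; balance=783350-29143=754207
20. interest=⌊754207·189/10000⌋=14254; principal=43948-14254=29694; balance=754207-29694=724513
21. interest=⌊724513·189/10000⌋=13693; principal=43948-13693=30255; balance=724513-30255=694258
22. interest=⌊694258·189/10000⌋=13121; principal=43948-13121=30827; balance=694258-30827=663431
23. interest=⌊663431·189/10000⌋=12538; principal=43948-12538=31410; balance=663431-31410=632021
24. interest=⌊632021·189/10000⌋=11945; principal=43948-11945=32003; balance=632021-32003=600018
25. interest=⌊600018·189/10000⌋=11340; principal=43948-11340=32608; balance=600018-32608=567410
26. interest=⌊567410·189/10000⌋=10724; principal=43948-10724=33224; balance=567410-33224=534186
27. interest=⌊534186·189/10000⌋=10096; principal=43948-10096=33852; balance=534186-33852=500334
28. interest=⌊500334·189/10000⌋=9456; principal=43948-9456=34492; balance=500334-34492=465842
29. interest=⌊465842·189/10000⌋=8804; principal=43948-8804=35144; balance=465842-35144=430698
30. interest=⌊430698·189/10000⌋=8140; principal=43948-8140=35808; balance=430698-35808=394890
31. interest=⌊394890·189/10000⌋=7463; principal=43948-7463=36485; balance=394890-36485=358405
32. interest=⌊358405·189/10000⌋=6773; principal=43948-6773=37175; balance=358405-37175=321230
33. interest=⌊321230·189/10000⌋=6071; principal=43948-6071=37877; balance=321230-37877=283353
34. interest=⌊283353·189/10000⌋=5355; principal=43948-5355=38593; balance=283353-38593=244760
35. interest=⌊244760·189/10000⌋=4625; principal=43948-4625=39323; balance=244760-39323=205437
36. interest=⌊205437·189/10000⌋=3882; principal=43948-3882=40066; balance=205437-40066=165371
37. interest=⌊165371·189/10000⌋=3125; principal=43948-3125=40823; balance=165371-40823=124548
38. interest=⌊124548·189/10000⌋=2353; principal=43948-2353=41595; balance=124548-41595=82953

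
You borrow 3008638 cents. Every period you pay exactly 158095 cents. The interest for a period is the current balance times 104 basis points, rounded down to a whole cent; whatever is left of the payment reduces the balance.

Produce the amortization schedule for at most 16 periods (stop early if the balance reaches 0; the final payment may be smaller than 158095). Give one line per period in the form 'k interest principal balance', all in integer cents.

1. interest=⌊3008638·104/10000⌋=31289; principal=158095-31289=126806; balance=3008638-126806=2881832
2. interest=⌊2881832·104/10000⌋=29971; principal=158095-29971=128124; balance=2881832-128124=2753708
3. interest=⌊2753708·104/10000⌋=28638; principal=158095-28638=129457; balance=2753708-129457=2624251
4. interest=⌊2624251·104/10000⌋=27292; principal=158095-27292=130803; balance=2624251-130803=2493448
5. interest=⌊2493448·104/10000⌋=25931; principal=158095-25931=132164; balance=2493448-132164=2361284
6. interest=⌊2361284·104/10000⌋=24557; principal=158095-24557=133538; balance=2361284-133538=2227746
7. interest=⌊2227746·104/10000⌋=23168; principal=158095-23168=134927; balance=2227746-134927=2092819
8. interest=⌊2092819·104/10000⌋=21765; principal=158095-21765=136330; balance=2092819-136330=1956489
9. interest=⌊1956489·104/10000⌋=20347; principal=158095-20347=137748; balance=1956489-137748=1818741
10. interest=⌊1818741·104/10000⌋=18914; principal=158095-18914=139181; balance=1818741-139181=1679560
11. interest=⌊1679560·104/10000⌋=17467; principal=158095-17467=140628; balance=1679560-140628=1538932
12. interest=⌊1538932·104/10000⌋=16004; principal=158095-16004=142091; balance=1538932-142091=1396841
13. interest=⌊1396841·104/10000⌋=14527; principal=158095-14527=143568; balance=1396841-143568=1253273
14. interest=⌊1253273·104/10000⌋=13034; principal=158095-13034=145061; balance=1253273-145061=1108212
15. interest=⌊1108212·104/10000⌋=11525; principal=158095-11525=146570; balance=1108212-146570=961642
16. interest=⌊961642·104/10000⌋=10001; principal=158095-10001=148094; balance=961642-148094=813548

1 31289 126806 2881832
2 29971 128124 2753708
3 28638 129457 2624251
4 27292 130803 2493448
5 25931 132164 2361284
6 24557 133538 2227746
7 23168 134927 2092819
8 21765 136330 1956489
9 20347 137748 1818741
10 18914 139181 1679560
11 17467 140628 1538932
12 16004 142091 1396841
13 14527 143568 1253273
14 13034 145061 1108212
15 11525 146570 961642
16 10001 148094 813548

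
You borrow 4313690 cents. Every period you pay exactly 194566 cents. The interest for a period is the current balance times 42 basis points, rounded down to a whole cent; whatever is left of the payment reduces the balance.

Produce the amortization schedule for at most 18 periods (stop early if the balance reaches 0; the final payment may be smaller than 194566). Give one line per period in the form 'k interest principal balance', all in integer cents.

1. interest=⌊4313690·42/10000⌋=18117; principal=194566-18117=176449; balance=4313690-176449=4137241
2. interest=⌊4137241·42/10000⌋=17376; principal=194566-17376=177190; balance=4137241-177190=3960051
3. interest=⌊3960051·42/10000⌋=16632; principal=194566-16632=177934; balance=3960051-177934=3782117
4. interest=⌊3782117·42/10000⌋=15884; principal=194566-15884=178682; balance=3782117-178682=3603435
5. interest=⌊3603435·42/10000⌋=15134; principal=194566-15134=179432; balance=3603435-179432=3424003
6. interest=⌊3424003·42/10000⌋=14380; principal=194566-14380=180186; balance=3424003-180186=3243817
7. interest=⌊3243817·42/10000⌋=13624; principal=194566-13624=180942; balance=3243817-180942=3062875
8. interest=⌊3062875·42/10000⌋=12864; principal=194566-12864=181702; balance=3062875-181702=2881173
9. interest=⌊2881173·42/10000⌋=12100; principal=194566-12100=182466; balance=2881173-182466=2698707
10. interest=⌊2698707·42/10000⌋=11334; principal=194566-11334=183232; balance=2698707-183232=2515475
11. interest=⌊2515475·42/10000⌋=10564; principal=194566-10564=184002; balance=2515475-184002=2331473
12. interest=⌊2331473·42/10000⌋=9792; principal=194566-9792=184774; balance=2331473-184774=2146699
13. interest=⌊2146699·42/10000⌋=9016; principal=194566-9016=185550; balance=2146699-185550=1961149
14. interest=⌊1961149·42/10000⌋=8236; principal=194566-8236=186330; balance=1961149-186330=1774819
15. interest=⌊1774819·42/10000⌋=7454; principal=194566-7454=187112; balance=1774819-187112=1587707
16. interest=⌊1587707·42/10000⌋=6668; principal=194566-6668=187898; balance=1587707-187898=1399809
17. interest=⌊1399809·42/10000⌋=5879; principal=194566-5879=188687; balance=1399809-188687=1211122
18. interest=⌊1211122·42/10000⌋=5086; principal=194566-5086=189480; balance=1211122-189480=1021642

1 18117 176449 4137241
2 17376 177190 3960051
3 16632 177934 3782117
4 15884 178682 3603435
5 15134 179432 3424003
6 14380 180186 3243817
7 13624 180942 3062875
8 12864 181702 2881173
9 12100 182466 2698707
10 11334 183232 2515475
11 10564 184002 2331473
12 9792 184774 2146699
13 9016 185550 1961149
14 8236 186330 1774819
15 7454 187112 1587707
16 6668 187898 1399809
17 5879 188687 1211122
18 5086 189480 1021642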